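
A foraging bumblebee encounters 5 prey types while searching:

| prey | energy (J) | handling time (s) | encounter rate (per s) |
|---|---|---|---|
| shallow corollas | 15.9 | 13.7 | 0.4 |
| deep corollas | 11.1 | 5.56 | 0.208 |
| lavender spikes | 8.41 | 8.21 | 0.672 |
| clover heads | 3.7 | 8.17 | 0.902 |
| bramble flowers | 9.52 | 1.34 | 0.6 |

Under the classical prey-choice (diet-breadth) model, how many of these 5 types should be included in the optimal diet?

1

Rank by E/h (J/s): bramble flowers 7.1, deep corollas 2, shallow corollas 1.16, lavender spikes 1.02, clover heads 0.453. Include each in turn until the next type's E/h falls below the running intake rate.
Rate on top 1: 3.166. deep corollas: 2 < 3.166 → exclude; stop.
Optimal diet: bramble flowers — 1 of 5 types.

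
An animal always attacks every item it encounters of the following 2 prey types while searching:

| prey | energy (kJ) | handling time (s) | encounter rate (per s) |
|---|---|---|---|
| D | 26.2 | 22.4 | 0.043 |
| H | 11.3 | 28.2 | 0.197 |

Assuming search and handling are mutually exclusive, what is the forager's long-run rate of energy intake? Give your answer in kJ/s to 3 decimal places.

R = (0.043×26.2 + 0.197×11.3) / (1 + 0.043×22.4 + 0.197×28.2) = 3.353/7.519 = 0.4459 kJ/s.

0.446 kJ/s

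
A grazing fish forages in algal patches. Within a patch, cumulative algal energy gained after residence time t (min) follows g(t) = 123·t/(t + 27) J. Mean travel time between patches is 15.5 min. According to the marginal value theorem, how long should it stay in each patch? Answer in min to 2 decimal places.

20.46 min

Maximise g(t)/(T+t): set derivative to zero → g'(t)(T+t) = g(t).
g'(t) = 123·27/(t + 27)². Setting 123·27/(t+27)² = 123t/[(t+27)(15.5+t)] gives 27(15.5+t) = t(t+27), so t² = 27×15.5 = 418.5.
t* = √418.5 = 20.46 min.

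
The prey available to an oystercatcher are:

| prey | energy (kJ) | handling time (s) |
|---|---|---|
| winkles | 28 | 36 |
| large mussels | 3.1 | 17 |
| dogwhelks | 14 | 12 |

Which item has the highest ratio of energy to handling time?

Profitability E/h (kJ/s): winkles = 28/36 = 0.778, large mussels = 3.1/17 = 0.182, dogwhelks = 14/12 = 1.17.
Ranked: dogwhelks > winkles > large mussels.

dogwhelks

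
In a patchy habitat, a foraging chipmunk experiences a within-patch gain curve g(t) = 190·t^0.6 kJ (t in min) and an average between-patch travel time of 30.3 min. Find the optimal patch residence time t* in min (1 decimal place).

Maximise g(t)/(T+t): set derivative to zero → g'(t)(T+t) = g(t).
g'(t) = 0.6·190·t^-0.4. Setting 0.6·190·t^-0.4 = 190·t^0.6/(30.3+t) gives 0.6(30.3+t) = t, so 0.40·t = 0.6×30.3.
t* = 0.6×30.3/0.40 = 45.45 min.

45.4 min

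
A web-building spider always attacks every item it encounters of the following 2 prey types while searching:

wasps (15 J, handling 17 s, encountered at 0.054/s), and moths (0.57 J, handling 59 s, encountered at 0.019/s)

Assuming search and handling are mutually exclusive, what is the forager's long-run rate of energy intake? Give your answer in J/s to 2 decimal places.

R = (0.054×15 + 0.019×0.57) / (1 + 0.054×17 + 0.019×59) = 0.8208/3.039 = 0.2701 J/s.

0.27 J/s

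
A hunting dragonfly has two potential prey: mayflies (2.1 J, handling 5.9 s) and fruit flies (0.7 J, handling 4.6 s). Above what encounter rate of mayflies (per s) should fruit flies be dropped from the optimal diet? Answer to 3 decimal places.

At the threshold, the rate on mayflies alone equals the profitability of fruit flies: λ·2.1/(1 + λ·5.9) = 0.7/4.6 = 0.1522.
Rearranging, λ(2.1 − 0.1522×5.9) = 0.1522, so λ = 0.1522/1.202 = 0.1266 per s.

0.127 per s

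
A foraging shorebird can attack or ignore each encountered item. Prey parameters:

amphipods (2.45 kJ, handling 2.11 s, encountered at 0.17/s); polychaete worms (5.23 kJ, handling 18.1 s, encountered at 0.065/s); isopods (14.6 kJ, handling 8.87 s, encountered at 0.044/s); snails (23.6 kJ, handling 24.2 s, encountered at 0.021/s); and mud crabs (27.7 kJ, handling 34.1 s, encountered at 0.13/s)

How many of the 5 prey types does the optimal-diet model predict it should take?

E/h in descending order: isopods 1.65, amphipods 1.16, snails 0.975, mud crabs 0.812, polychaete worms 0.289 kJ/s. The optimal diet is the largest prefix of this list for which every included type satisfies E_i/h_i > R on the types above it.
Rate on top 1: 0.4621. amphipods: 1.16 > 0.4621 → include.
Rate on top 2: 0.6054. snails: 0.975 > 0.6054 → include.
Rate on top 3: 0.6887. mud crabs: 0.812 > 0.6887 → include.
Rate on top 4: 0.7706. polychaete worms: 0.289 < 0.7706 → exclude; stop.
Optimal diet: isopods, amphipods, snails, mud crabs — 4 of 5 types.

4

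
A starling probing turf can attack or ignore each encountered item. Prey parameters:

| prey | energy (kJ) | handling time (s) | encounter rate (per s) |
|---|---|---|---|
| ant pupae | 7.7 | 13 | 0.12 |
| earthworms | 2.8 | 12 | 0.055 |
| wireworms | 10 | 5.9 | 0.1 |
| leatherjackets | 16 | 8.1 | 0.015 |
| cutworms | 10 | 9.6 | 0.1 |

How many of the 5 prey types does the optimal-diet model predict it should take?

E/h in descending order: leatherjackets 1.98, wireworms 1.69, cutworms 1.04, ant pupae 0.592, earthworms 0.233 kJ/s. The optimal diet is the largest prefix of this list for which every included type satisfies E_i/h_i > R on the types above it.
Rate on top 1: 0.214. wireworms: 1.69 > 0.214 → include.
Rate on top 2: 0.7245. cutworms: 1.04 > 0.7245 → include.
Rate on top 3: 0.8385. ant pupae: 0.592 < 0.8385 → exclude; stop.
Optimal diet: leatherjackets, wireworms, cutworms — 3 of 5 types.

3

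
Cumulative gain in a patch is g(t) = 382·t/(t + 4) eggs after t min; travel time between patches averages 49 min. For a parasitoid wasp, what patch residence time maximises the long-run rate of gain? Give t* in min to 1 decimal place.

By the marginal value theorem, leave when the instantaneous gain rate g'(t) equals the habitat-wide average g(t)/(T + t).
g'(t) = 382·4/(t + 4)². Setting 382·4/(t+4)² = 382t/[(t+4)(49+t)] gives 4(49+t) = t(t+4), so t² = 4×49 = 196.
t* = √196 = 14 min.

14.0 min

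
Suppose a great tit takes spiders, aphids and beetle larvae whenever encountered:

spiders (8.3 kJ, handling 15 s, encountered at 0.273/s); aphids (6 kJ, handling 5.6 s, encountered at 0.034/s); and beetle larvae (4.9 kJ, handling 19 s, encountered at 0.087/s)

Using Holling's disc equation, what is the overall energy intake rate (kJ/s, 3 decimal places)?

R = Σλ_iE_i / (1 + Σλ_ih_i)
Numerator: 0.273×8.3 + 0.034×6 + 0.087×4.9 = 2.896
Denominator: 1 + 0.273×15 + 0.034×5.6 + 0.087×19 = 6.938
R = 2.896/6.938 = 0.4174 kJ/s

0.417 kJ/s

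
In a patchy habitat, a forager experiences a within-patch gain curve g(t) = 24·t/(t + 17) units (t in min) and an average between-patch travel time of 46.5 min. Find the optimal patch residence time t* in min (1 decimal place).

28.1 min

Maximise g(t)/(T+t): set derivative to zero → g'(t)(T+t) = g(t).
g'(t) = 24·17/(t + 17)². Setting 24·17/(t+17)² = 24t/[(t+17)(46.5+t)] gives 17(46.5+t) = t(t+17), so t² = 17×46.5 = 790.5.
t* = √790.5 = 28.12 min.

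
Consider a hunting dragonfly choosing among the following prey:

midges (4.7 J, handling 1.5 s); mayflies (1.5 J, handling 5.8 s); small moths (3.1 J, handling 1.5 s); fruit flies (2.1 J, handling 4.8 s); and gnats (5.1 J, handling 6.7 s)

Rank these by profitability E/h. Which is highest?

Profitability E/h (J/s): midges = 4.7/1.5 = 3.13, mayflies = 1.5/5.8 = 0.259, small moths = 3.1/1.5 = 2.07, fruit flies = 2.1/4.8 = 0.438, gnats = 5.1/6.7 = 0.761.
Ranked: midges > small moths > gnats > fruit flies > mayflies.

midges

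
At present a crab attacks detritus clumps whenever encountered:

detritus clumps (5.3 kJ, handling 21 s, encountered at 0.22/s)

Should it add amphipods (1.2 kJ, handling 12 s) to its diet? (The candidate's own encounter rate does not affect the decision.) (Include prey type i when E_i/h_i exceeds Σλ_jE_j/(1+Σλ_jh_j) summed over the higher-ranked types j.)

No

Intake rate on the current diet: R = (0.22×5.3) / (1 + 0.22×21) = 1.166/5.62 = 0.2075 kJ/s.
amphipods: E/h = 1.2/12 = 0.1 kJ/s.
Since 0.1 < R, time spent handling amphipods is better spent searching.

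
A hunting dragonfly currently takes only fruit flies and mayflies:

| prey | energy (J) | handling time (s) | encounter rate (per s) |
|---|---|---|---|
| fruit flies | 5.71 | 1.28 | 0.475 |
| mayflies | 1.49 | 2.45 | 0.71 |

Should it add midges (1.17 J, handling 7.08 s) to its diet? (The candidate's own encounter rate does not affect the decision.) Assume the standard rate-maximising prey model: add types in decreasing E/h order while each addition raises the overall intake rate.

Current rate: (0.475×5.71 + 0.71×1.49)/(1 + 0.475×1.28 + 0.71×2.45) = 1.126 J/s.
midges: E/h = 1.17/7.08 = 0.1653 J/s.
Since 0.1653 < R, time spent handling midges is better spent searching.

No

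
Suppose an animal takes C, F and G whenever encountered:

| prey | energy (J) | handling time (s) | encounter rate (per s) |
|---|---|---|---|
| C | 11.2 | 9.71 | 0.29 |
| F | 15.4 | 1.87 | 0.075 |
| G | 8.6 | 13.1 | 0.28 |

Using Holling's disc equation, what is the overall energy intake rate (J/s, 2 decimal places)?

R = (0.29×11.2 + 0.075×15.4 + 0.28×8.6) / (1 + 0.29×9.71 + 0.075×1.87 + 0.28×13.1) = 6.811/7.624 = 0.8933 J/s.

0.89 J/s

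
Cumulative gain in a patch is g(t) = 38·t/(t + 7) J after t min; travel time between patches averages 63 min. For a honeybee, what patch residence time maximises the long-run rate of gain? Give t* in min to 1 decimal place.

21.0 min

Maximise g(t)/(T+t): set derivative to zero → g'(t)(T+t) = g(t).
g'(t) = 38·7/(t + 7)². Setting 38·7/(t+7)² = 38t/[(t+7)(63+t)] gives 7(63+t) = t(t+7), so t² = 7×63 = 441.
t* = √441 = 21 min.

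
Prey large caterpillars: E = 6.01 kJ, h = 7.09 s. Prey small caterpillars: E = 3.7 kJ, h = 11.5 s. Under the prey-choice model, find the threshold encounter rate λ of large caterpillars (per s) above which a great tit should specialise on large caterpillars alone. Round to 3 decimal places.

0.086 per s

At the threshold, the rate on large caterpillars alone equals the profitability of small caterpillars: λ·6.01/(1 + λ·7.09) = 3.7/11.5 = 0.3217.
Rearranging, λ(6.01 − 0.3217×7.09) = 0.3217, so λ = 0.3217/3.729 = 0.08628 per s.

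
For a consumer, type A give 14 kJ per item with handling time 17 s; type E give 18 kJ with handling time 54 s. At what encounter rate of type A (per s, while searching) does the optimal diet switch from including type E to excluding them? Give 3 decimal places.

0.040 per s

The zero-one rule: include type E iff E₂/h₂ > λE₁/(1+λh₁). Equality gives the switch point.
λE₁h₂ = E₂ + λE₂h₁ ⇒ λ = E₂/(E₁h₂ − E₂h₁) = 18/(756 − 306) = 0.04 per s.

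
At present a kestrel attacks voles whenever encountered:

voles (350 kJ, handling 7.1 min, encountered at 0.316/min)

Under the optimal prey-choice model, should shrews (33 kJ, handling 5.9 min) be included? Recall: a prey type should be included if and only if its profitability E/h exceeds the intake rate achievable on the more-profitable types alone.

No

Current rate: (0.316×350)/(1 + 0.316×7.1) = 34.1 kJ/min.
Profitability of shrews: 33/5.9 = 5.593 kJ/min.
5.593 < 34.1, so adding shrews would lower the average — exclude it.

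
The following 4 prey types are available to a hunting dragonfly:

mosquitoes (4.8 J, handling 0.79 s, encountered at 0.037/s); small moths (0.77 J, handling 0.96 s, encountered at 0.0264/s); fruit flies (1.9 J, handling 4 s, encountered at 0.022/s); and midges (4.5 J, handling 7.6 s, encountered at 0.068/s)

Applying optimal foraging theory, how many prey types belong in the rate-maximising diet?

Rank by E/h (J/s): mosquitoes 6.08, small moths 0.802, midges 0.592, fruit flies 0.475. Include each in turn until the next type's E/h falls below the running intake rate.
Rate on top 1: 0.1726. small moths: 0.802 > 0.1726 → include.
Rate on top 2: 0.1877. midges: 0.592 > 0.1877 → include.
Rate on top 3: 0.3207. fruit flies: 0.475 > 0.3207 → include.
Optimal diet: mosquitoes, small moths, midges, fruit flies — 4 of 4 types.

4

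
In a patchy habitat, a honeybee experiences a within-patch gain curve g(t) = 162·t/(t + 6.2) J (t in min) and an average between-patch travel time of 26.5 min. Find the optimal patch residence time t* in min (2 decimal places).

Maximise g(t)/(T+t): set derivative to zero → g'(t)(T+t) = g(t).
g'(t) = 162·6.2/(t + 6.2)². Setting 162·6.2/(t+6.2)² = 162t/[(t+6.2)(26.5+t)] gives 6.2(26.5+t) = t(t+6.2), so t² = 6.2×26.5 = 164.3.
t* = √164.3 = 12.82 min.

12.82 min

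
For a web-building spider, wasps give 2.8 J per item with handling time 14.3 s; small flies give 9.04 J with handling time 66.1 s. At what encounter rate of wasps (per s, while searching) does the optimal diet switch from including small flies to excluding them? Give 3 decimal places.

0.162 per s

The zero-one rule: include small flies iff E₂/h₂ > λE₁/(1+λh₁). Equality gives the switch point.
λE₁h₂ = E₂ + λE₂h₁ ⇒ λ = E₂/(E₁h₂ − E₂h₁) = 9.04/(185.1 − 129.3) = 0.162 per s.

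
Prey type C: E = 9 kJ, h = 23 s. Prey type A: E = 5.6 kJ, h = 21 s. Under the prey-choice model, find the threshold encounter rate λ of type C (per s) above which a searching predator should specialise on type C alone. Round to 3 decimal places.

0.093 per s

Drop type A once their profitability E₂/h₂ falls below the rate achievable on type C alone: E₂/h₂ = λE₁/(1 + λh₁).
Solve for λ: λE₁h₂ = E₂(1 + λh₁) → λ(E₁h₂ − E₂h₁) = E₂ → λ = E₂/(E₁h₂ − E₂h₁).
λ = 5.6/(9×21 − 5.6×23) = 5.6/60.2 = 0.09302 per s.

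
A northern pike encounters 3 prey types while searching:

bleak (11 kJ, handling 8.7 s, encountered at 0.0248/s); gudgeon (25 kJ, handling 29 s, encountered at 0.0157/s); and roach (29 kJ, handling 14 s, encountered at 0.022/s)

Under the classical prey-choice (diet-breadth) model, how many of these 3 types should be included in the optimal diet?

3

Rank by E/h (kJ/s): roach 2.07, bleak 1.26, gudgeon 0.862. Include each in turn until the next type's E/h falls below the running intake rate.
Rate on top 1: 0.4878. bleak: 1.26 > 0.4878 → include.
Rate on top 2: 0.5977. gudgeon: 0.862 > 0.5977 → include.
Optimal diet: roach, bleak, gudgeon — 3 of 3 types.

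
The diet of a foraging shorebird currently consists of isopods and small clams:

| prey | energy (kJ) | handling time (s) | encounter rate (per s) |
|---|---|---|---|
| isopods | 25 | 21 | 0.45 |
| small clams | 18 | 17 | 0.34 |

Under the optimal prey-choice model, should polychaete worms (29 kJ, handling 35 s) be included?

Current rate: (0.45×25 + 0.34×18)/(1 + 0.45×21 + 0.34×17) = 1.07 kJ/s.
polychaete worms: E/h = 29/35 = 0.8286 kJ/s.
0.8286 < 1.07, so adding polychaete worms would lower the average — exclude it.

No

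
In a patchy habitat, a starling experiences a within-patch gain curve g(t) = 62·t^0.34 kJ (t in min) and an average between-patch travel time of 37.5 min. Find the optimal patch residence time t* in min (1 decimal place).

19.3 min

By the marginal value theorem, leave when the instantaneous gain rate g'(t) equals the habitat-wide average g(t)/(T + t).
g'(t) = 0.34·62·t^-0.66. Setting 0.34·62·t^-0.66 = 62·t^0.34/(37.5+t) gives 0.34(37.5+t) = t, so 0.66·t = 0.34×37.5.
t* = 0.34×37.5/0.66 = 19.32 min.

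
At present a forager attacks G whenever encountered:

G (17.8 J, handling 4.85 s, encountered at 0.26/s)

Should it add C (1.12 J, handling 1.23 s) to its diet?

No

Current rate: (0.26×17.8)/(1 + 0.26×4.85) = 2.047 J/s.
C: E/h = 1.12/1.23 = 0.9106 J/s.
Since 0.9106 < R, time spent handling C is better spent searching.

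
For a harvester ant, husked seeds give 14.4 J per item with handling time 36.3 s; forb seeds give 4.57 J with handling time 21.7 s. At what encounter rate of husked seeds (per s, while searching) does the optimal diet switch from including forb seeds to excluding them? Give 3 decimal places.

Drop forb seeds once their profitability E₂/h₂ falls below the rate achievable on husked seeds alone: E₂/h₂ = λE₁/(1 + λh₁).
Solve for λ: λE₁h₂ = E₂(1 + λh₁) → λ(E₁h₂ − E₂h₁) = E₂ → λ = E₂/(E₁h₂ − E₂h₁).
λ = 4.57/(14.4×21.7 − 4.57×36.3) = 4.57/146.6 = 0.03118 per s.

0.031 per s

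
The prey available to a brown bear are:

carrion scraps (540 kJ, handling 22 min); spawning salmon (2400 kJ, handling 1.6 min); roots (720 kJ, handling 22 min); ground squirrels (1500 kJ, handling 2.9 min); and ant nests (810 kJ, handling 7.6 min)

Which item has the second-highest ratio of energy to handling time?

In descending order of E/h:
spawning salmon: 2400/1.6 = 1.5e+03 kJ/min
ground squirrels: 1500/2.9 = 517 kJ/min
ant nests: 810/7.6 = 107 kJ/min
roots: 720/22 = 32.7 kJ/min
carrion scraps: 540/22 = 24.5 kJ/min

ground squirrels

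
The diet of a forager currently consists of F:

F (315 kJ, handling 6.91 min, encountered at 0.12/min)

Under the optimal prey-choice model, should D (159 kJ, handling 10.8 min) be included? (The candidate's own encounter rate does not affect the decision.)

No

Intake rate on the current diet: R = (0.12×315) / (1 + 0.12×6.91) = 37.8/1.829 = 20.66 kJ/min.
Profitability of D: 159/10.8 = 14.72 kJ/min.
Since 14.72 < R, time spent handling D is better spent searching.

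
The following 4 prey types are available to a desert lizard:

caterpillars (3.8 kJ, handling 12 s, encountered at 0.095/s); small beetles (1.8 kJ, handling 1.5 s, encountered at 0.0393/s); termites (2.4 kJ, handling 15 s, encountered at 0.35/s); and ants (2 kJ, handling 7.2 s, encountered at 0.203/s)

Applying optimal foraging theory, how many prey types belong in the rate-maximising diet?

E/h in descending order: small beetles 1.2, caterpillars 0.317, ants 0.278, termites 0.16 kJ/s. The optimal diet is the largest prefix of this list for which every included type satisfies E_i/h_i > R on the types above it.
Rate on top 1: 0.0668. caterpillars: 0.317 > 0.0668 → include.
Rate on top 2: 0.1963. ants: 0.278 > 0.1963 → include.
Rate on top 3: 0.2289. termites: 0.16 < 0.2289 → exclude; stop.
Optimal diet: small beetles, caterpillars, ants — 3 of 4 types.

3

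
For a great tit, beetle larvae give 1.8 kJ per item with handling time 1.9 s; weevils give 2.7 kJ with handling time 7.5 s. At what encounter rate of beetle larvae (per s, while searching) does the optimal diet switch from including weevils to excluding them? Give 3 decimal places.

0.323 per s

At the threshold, the rate on beetle larvae alone equals the profitability of weevils: λ·1.8/(1 + λ·1.9) = 2.7/7.5 = 0.36.
Rearranging, λ(1.8 − 0.36×1.9) = 0.36, so λ = 0.36/1.116 = 0.3226 per s.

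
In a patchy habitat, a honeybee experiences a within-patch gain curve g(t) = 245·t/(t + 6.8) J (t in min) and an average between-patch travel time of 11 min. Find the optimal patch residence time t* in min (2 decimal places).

8.65 min

Maximise g(t)/(T+t): set derivative to zero → g'(t)(T+t) = g(t).
g'(t) = 245·6.8/(t + 6.8)². Setting 245·6.8/(t+6.8)² = 245t/[(t+6.8)(11+t)] gives 6.8(11+t) = t(t+6.8), so t² = 6.8×11 = 74.8.
t* = √74.8 = 8.649 min.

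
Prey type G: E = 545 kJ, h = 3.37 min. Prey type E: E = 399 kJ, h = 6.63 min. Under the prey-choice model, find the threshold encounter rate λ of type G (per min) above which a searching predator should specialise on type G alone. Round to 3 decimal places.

The zero-one rule: include type E iff E₂/h₂ > λE₁/(1+λh₁). Equality gives the switch point.
λE₁h₂ = E₂ + λE₂h₁ ⇒ λ = E₂/(E₁h₂ − E₂h₁) = 399/(3613 − 1345) = 0.1759 per min.

0.176 per min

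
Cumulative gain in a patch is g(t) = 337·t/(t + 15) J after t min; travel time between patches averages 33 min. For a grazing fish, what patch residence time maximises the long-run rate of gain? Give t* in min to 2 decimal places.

22.25 min

By the marginal value theorem, leave when the instantaneous gain rate g'(t) equals the habitat-wide average g(t)/(T + t).
g'(t) = 337·15/(t + 15)². Setting 337·15/(t+15)² = 337t/[(t+15)(33+t)] gives 15(33+t) = t(t+15), so t² = 15×33 = 495.
t* = √495 = 22.25 min.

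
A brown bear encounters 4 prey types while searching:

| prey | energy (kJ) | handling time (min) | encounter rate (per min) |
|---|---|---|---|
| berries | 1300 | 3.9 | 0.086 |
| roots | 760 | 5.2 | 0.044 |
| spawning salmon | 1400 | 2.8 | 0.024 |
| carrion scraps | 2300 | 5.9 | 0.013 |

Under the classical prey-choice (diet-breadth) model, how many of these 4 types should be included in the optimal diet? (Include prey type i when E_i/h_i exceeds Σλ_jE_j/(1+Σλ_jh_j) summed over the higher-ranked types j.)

Profitabilities (E/h, kJ/min): spawning salmon 500, carrion scraps 390, berries 333, roots 146. Add prey in this order while the next type's profitability exceeds the intake rate on those already taken.
Rate on top 1: 31.48. carrion scraps: 390 > 31.48 → include.
Rate on top 2: 55.51. berries: 333 > 55.51 → include.
Rate on top 3: 118.5. roots: 146 > 118.5 → include.
Optimal diet: spawning salmon, carrion scraps, berries, roots — 4 of 4 types.

4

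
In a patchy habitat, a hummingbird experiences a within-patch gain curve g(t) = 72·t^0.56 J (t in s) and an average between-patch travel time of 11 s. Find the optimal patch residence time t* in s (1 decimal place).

Maximise g(t)/(T+t): set derivative to zero → g'(t)(T+t) = g(t).
g'(t) = 0.56·72·t^-0.44. Setting 0.56·72·t^-0.44 = 72·t^0.56/(11+t) gives 0.56(11+t) = t, so 0.44·t = 0.56×11.
t* = 0.56×11/0.44 = 14 s.

14.0 s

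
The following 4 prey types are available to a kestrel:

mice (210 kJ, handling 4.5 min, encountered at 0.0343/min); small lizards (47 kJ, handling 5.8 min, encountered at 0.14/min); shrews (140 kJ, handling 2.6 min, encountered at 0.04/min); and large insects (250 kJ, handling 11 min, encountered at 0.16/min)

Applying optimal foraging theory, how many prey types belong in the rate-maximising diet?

3

E/h in descending order: shrews 53.8, mice 46.7, large insects 22.7, small lizards 8.1 kJ/min. The optimal diet is the largest prefix of this list for which every included type satisfies E_i/h_i > R on the types above it.
Rate on top 1: 5.072. mice: 46.7 > 5.072 → include.
Rate on top 2: 10.17. large insects: 22.7 > 10.17 → include.
Rate on top 3: 17.49. small lizards: 8.1 < 17.49 → exclude; stop.
Optimal diet: shrews, mice, large insects — 3 of 4 types.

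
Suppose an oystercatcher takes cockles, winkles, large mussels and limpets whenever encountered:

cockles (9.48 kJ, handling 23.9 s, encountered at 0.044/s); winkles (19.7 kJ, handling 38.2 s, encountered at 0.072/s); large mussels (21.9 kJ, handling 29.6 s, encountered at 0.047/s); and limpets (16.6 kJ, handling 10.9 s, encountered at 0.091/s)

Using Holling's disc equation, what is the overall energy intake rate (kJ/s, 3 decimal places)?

0.609 kJ/s

R = Σλ_iE_i / (1 + Σλ_ih_i)
Numerator: 0.044×9.48 + 0.072×19.7 + 0.047×21.9 + 0.091×16.6 = 4.375
Denominator: 1 + 0.044×23.9 + 0.072×38.2 + 0.047×29.6 + 0.091×10.9 = 7.185
R = 4.375/7.185 = 0.609 kJ/s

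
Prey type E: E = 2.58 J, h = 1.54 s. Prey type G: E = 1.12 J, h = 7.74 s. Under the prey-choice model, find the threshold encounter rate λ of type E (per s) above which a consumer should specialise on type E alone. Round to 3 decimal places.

0.061 per s

Drop type G once their profitability E₂/h₂ falls below the rate achievable on type E alone: E₂/h₂ = λE₁/(1 + λh₁).
Solve for λ: λE₁h₂ = E₂(1 + λh₁) → λ(E₁h₂ − E₂h₁) = E₂ → λ = E₂/(E₁h₂ − E₂h₁).
λ = 1.12/(2.58×7.74 − 1.12×1.54) = 1.12/18.24 = 0.06139 per s.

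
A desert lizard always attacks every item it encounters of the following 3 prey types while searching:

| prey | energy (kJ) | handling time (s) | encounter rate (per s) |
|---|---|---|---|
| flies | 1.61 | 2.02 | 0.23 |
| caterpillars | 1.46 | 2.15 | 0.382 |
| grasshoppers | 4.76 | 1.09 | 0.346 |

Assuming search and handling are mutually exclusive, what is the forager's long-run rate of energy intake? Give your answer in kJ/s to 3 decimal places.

0.967 kJ/s

R = Σλ_iE_i / (1 + Σλ_ih_i)
Numerator: 0.23×1.61 + 0.382×1.46 + 0.346×4.76 = 2.575
Denominator: 1 + 0.23×2.02 + 0.382×2.15 + 0.346×1.09 = 2.663
R = 2.575/2.663 = 0.9669 kJ/s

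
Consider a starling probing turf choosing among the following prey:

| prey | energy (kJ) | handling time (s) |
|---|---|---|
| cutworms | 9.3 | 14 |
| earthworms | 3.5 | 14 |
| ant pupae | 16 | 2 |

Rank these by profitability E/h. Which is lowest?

earthworms

Profitability E/h (kJ/s): cutworms = 9.3/14 = 0.664, earthworms = 3.5/14 = 0.25, ant pupae = 16/2 = 8.
Ranked: ant pupae > cutworms > earthworms.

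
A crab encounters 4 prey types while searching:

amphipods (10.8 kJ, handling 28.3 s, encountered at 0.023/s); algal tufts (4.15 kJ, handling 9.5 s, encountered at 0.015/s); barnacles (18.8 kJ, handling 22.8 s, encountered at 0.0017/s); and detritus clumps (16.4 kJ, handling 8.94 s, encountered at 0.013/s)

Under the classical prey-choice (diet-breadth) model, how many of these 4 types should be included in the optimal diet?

4

E/h in descending order: detritus clumps 1.83, barnacles 0.825, algal tufts 0.437, amphipods 0.382 kJ/s. The optimal diet is the largest prefix of this list for which every included type satisfies E_i/h_i > R on the types above it.
Rate on top 1: 0.191. barnacles: 0.825 > 0.191 → include.
Rate on top 2: 0.2123. algal tufts: 0.437 > 0.2123 → include.
Rate on top 3: 0.2369. amphipods: 0.382 > 0.2369 → include.
Optimal diet: detritus clumps, barnacles, algal tufts, amphipods — 4 of 4 types.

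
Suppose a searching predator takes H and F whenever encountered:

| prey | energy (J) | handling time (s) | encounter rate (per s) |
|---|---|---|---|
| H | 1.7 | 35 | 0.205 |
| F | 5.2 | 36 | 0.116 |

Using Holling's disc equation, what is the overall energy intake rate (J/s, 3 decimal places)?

0.077 J/s

R = (0.205×1.7 + 0.116×5.2) / (1 + 0.205×35 + 0.116×36) = 0.9517/12.35 = 0.07705 J/s.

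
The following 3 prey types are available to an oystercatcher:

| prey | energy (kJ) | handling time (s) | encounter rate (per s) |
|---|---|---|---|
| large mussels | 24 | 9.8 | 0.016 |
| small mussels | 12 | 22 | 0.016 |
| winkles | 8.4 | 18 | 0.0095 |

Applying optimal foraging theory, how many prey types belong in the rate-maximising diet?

Rank by E/h (kJ/s): large mussels 2.45, small mussels 0.545, winkles 0.467. Include each in turn until the next type's E/h falls below the running intake rate.
Rate on top 1: 0.332. small mussels: 0.545 > 0.332 → include.
Rate on top 2: 0.3818. winkles: 0.467 > 0.3818 → include.
Optimal diet: large mussels, small mussels, winkles — 3 of 3 types.

3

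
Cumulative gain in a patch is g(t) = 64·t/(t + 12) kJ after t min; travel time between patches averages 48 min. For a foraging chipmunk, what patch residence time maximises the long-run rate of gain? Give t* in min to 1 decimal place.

By the marginal value theorem, leave when the instantaneous gain rate g'(t) equals the habitat-wide average g(t)/(T + t).
g'(t) = 64·12/(t + 12)². Setting 64·12/(t+12)² = 64t/[(t+12)(48+t)] gives 12(48+t) = t(t+12), so t² = 12×48 = 576.
t* = √576 = 24 min.

24.0 min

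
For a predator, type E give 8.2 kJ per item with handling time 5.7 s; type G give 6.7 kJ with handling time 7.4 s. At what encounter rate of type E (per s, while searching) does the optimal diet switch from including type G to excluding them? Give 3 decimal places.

0.298 per s

The zero-one rule: include type G iff E₂/h₂ > λE₁/(1+λh₁). Equality gives the switch point.
λE₁h₂ = E₂ + λE₂h₁ ⇒ λ = E₂/(E₁h₂ − E₂h₁) = 6.7/(60.68 − 38.19) = 0.2979 per s.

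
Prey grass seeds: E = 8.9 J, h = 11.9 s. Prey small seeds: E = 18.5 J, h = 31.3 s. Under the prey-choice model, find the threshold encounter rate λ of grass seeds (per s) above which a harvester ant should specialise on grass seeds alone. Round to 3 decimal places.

0.317 per s

At the threshold, the rate on grass seeds alone equals the profitability of small seeds: λ·8.9/(1 + λ·11.9) = 18.5/31.3 = 0.5911.
Rearranging, λ(8.9 − 0.5911×11.9) = 0.5911, so λ = 0.5911/1.866 = 0.3167 per s.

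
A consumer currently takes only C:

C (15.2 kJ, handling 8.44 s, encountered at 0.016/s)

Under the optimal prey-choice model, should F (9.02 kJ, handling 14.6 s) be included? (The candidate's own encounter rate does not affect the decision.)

Intake rate on the current diet: R = (0.016×15.2) / (1 + 0.016×8.44) = 0.2432/1.135 = 0.2143 kJ/s.
Profitability of F: 9.02/14.6 = 0.6178 kJ/s.
Since 0.6178 > R, including F increases the long-run rate.

Yes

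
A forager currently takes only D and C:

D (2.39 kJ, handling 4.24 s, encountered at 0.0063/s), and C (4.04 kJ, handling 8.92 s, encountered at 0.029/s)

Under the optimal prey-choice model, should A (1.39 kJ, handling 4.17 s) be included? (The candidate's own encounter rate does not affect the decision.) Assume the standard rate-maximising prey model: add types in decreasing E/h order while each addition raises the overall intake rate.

Yes

Intake rate on the current diet: R = (0.0063×2.39 + 0.029×4.04) / (1 + 0.0063×4.24 + 0.029×8.92) = 0.1322/1.285 = 0.1029 kJ/s.
A: E/h = 1.39/4.17 = 0.3333 kJ/s.
0.3333 > 0.1029, so adding A raises the average — include it.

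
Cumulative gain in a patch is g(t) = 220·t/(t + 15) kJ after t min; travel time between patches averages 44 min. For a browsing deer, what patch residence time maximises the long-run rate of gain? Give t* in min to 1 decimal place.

25.7 min

Maximise g(t)/(T+t): set derivative to zero → g'(t)(T+t) = g(t).
g'(t) = 220·15/(t + 15)². Setting 220·15/(t+15)² = 220t/[(t+15)(44+t)] gives 15(44+t) = t(t+15), so t² = 15×44 = 660.
t* = √660 = 25.69 min.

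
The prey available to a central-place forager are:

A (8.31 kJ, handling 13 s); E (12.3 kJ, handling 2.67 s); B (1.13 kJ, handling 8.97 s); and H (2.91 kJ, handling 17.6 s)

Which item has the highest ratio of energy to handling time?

E

In descending order of E/h:
E: 12.3/2.67 = 4.61 kJ/s
A: 8.31/13 = 0.639 kJ/s
H: 2.91/17.6 = 0.165 kJ/s
B: 1.13/8.97 = 0.126 kJ/s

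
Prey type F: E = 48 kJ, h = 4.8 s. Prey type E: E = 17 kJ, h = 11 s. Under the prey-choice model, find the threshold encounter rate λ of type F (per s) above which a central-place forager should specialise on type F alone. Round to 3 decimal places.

The zero-one rule: include type E iff E₂/h₂ > λE₁/(1+λh₁). Equality gives the switch point.
λE₁h₂ = E₂ + λE₂h₁ ⇒ λ = E₂/(E₁h₂ − E₂h₁) = 17/(528 − 81.6) = 0.03808 per s.

0.038 per s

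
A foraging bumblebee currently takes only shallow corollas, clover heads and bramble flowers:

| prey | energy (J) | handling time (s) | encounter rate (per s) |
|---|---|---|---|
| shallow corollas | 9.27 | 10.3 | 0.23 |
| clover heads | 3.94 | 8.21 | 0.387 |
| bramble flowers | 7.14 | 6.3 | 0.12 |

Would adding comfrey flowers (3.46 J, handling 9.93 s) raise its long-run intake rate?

On shallow corollas, clover heads and bramble flowers alone, R = ΣλE/(1+Σλh) = 4.514/7.302 = 0.6181 J/s.
comfrey flowers: E/h = 3.46/9.93 = 0.3484 J/s.
0.3484 < 0.6181, so adding comfrey flowers would lower the average — exclude it.

No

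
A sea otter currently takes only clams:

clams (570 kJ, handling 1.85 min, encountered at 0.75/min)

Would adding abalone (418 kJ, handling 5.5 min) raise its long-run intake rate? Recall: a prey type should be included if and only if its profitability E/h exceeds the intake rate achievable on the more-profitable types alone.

No

Intake rate on the current diet: R = (0.75×570) / (1 + 0.75×1.85) = 427.5/2.388 = 179.1 kJ/min.
abalone: E/h = 418/5.5 = 76 kJ/min.
76 < 179.1, so adding abalone would lower the average — exclude it.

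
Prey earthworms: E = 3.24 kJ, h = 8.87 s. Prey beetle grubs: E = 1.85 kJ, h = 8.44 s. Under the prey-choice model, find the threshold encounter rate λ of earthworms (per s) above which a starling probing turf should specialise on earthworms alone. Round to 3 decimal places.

0.169 per s

The zero-one rule: include beetle grubs iff E₂/h₂ > λE₁/(1+λh₁). Equality gives the switch point.
λE₁h₂ = E₂ + λE₂h₁ ⇒ λ = E₂/(E₁h₂ − E₂h₁) = 1.85/(27.35 − 16.41) = 0.1692 per s.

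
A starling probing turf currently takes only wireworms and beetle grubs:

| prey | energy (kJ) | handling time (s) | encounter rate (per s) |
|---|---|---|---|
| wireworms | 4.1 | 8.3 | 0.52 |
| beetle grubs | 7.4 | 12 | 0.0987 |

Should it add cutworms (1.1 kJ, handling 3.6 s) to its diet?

No

Current rate: (0.52×4.1 + 0.0987×7.4)/(1 + 0.52×8.3 + 0.0987×12) = 0.4403 kJ/s.
Profitability of cutworms: 1.1/3.6 = 0.3056 kJ/s.
Since 0.3056 < R, time spent handling cutworms is better spent searching.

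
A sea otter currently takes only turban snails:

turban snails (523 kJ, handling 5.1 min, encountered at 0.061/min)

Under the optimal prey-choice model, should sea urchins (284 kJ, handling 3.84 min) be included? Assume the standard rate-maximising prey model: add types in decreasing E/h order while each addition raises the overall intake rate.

Intake rate on the current diet: R = (0.061×523) / (1 + 0.061×5.1) = 31.9/1.311 = 24.33 kJ/min.
sea urchins: E/h = 284/3.84 = 73.96 kJ/min.
Since 73.96 > R, including sea urchins increases the long-run rate.

Yes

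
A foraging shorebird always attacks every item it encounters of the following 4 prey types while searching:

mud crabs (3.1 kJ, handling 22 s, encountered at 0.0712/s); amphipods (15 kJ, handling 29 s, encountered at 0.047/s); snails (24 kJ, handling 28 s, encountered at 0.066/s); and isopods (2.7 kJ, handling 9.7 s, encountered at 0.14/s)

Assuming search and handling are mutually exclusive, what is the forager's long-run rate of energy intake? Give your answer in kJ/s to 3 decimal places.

0.405 kJ/s

R = Σλ_iE_i / (1 + Σλ_ih_i)
Numerator: 0.0712×3.1 + 0.047×15 + 0.066×24 + 0.14×2.7 = 2.888
Denominator: 1 + 0.0712×22 + 0.047×29 + 0.066×28 + 0.14×9.7 = 7.135
R = 2.888/7.135 = 0.4047 kJ/s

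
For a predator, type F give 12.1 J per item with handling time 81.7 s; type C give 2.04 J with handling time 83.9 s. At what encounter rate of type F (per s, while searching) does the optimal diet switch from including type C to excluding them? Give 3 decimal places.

0.002 per s

The zero-one rule: include type C iff E₂/h₂ > λE₁/(1+λh₁). Equality gives the switch point.
λE₁h₂ = E₂ + λE₂h₁ ⇒ λ = E₂/(E₁h₂ − E₂h₁) = 2.04/(1015 − 166.7) = 0.002404 per s.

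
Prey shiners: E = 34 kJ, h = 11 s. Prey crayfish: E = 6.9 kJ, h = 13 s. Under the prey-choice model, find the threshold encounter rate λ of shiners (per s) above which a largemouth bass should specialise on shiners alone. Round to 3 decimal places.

0.019 per s

Drop crayfish once their profitability E₂/h₂ falls below the rate achievable on shiners alone: E₂/h₂ = λE₁/(1 + λh₁).
Solve for λ: λE₁h₂ = E₂(1 + λh₁) → λ(E₁h₂ − E₂h₁) = E₂ → λ = E₂/(E₁h₂ − E₂h₁).
λ = 6.9/(34×13 − 6.9×11) = 6.9/366.1 = 0.01885 per s.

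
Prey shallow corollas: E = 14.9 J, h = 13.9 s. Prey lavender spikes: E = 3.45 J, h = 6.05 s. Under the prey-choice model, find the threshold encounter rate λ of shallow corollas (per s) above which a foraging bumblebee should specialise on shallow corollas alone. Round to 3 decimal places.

The zero-one rule: include lavender spikes iff E₂/h₂ > λE₁/(1+λh₁). Equality gives the switch point.
λE₁h₂ = E₂ + λE₂h₁ ⇒ λ = E₂/(E₁h₂ − E₂h₁) = 3.45/(90.14 − 47.96) = 0.08177 per s.

0.082 per s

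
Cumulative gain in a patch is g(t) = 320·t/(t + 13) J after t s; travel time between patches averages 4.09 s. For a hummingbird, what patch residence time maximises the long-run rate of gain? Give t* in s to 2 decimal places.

7.29 s

Optimal t* satisfies g'(t*) = g(t*)/(T + t*).
g'(t) = 320·13/(t + 13)². Setting 320·13/(t+13)² = 320t/[(t+13)(4.09+t)] gives 13(4.09+t) = t(t+13), so t² = 13×4.09 = 53.17.
t* = √53.17 = 7.292 s.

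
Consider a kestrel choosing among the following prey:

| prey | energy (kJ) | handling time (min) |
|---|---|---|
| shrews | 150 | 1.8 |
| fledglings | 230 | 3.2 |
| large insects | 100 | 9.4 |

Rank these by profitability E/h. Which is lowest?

large insects

In descending order of E/h:
shrews: 150/1.8 = 83.3 kJ/min
fledglings: 230/3.2 = 71.9 kJ/min
large insects: 100/9.4 = 10.6 kJ/min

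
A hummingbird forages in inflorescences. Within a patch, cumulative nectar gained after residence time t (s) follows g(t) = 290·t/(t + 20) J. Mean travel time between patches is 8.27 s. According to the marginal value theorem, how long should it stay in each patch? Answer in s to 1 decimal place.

12.9 s

Maximise g(t)/(T+t): set derivative to zero → g'(t)(T+t) = g(t).
g'(t) = 290·20/(t + 20)². Setting 290·20/(t+20)² = 290t/[(t+20)(8.27+t)] gives 20(8.27+t) = t(t+20), so t² = 20×8.27 = 165.4.
t* = √165.4 = 12.86 s.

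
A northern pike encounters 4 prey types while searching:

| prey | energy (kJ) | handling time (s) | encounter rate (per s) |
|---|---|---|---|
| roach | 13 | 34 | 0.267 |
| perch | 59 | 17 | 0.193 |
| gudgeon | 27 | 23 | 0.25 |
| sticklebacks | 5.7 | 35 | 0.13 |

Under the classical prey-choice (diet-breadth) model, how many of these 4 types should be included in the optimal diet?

1

Rank by E/h (kJ/s): perch 3.47, gudgeon 1.17, roach 0.382, sticklebacks 0.163. Include each in turn until the next type's E/h falls below the running intake rate.
Rate on top 1: 2.66. gudgeon: 1.17 < 2.66 → exclude; stop.
Optimal diet: perch — 1 of 4 types.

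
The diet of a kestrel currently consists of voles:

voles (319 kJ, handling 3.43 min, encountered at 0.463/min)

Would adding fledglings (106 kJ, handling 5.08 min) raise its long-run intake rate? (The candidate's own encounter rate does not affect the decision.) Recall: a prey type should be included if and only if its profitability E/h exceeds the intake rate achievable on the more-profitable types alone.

Current rate: (0.463×319)/(1 + 0.463×3.43) = 57.07 kJ/min.
fledglings: E/h = 106/5.08 = 20.87 kJ/min.
20.87 < 57.07, so adding fledglings would lower the average — exclude it.

No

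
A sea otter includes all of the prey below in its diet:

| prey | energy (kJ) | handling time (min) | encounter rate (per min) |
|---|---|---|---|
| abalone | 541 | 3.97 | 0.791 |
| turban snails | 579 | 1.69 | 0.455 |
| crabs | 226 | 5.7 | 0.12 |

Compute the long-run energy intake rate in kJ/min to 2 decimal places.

R = (0.791×541 + 0.455×579 + 0.12×226) / (1 + 0.791×3.97 + 0.455×1.69 + 0.12×5.7) = 718.5/5.593 = 128.5 kJ/min.

128.46 kJ/min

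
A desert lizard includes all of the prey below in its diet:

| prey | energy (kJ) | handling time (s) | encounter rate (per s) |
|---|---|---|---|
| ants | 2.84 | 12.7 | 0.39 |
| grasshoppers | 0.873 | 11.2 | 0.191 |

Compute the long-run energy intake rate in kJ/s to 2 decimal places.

Energy encountered per unit search time: 0.39×2.84 + 0.191×0.873 = 1.274 kJ/s.
Handling time per unit search time: 0.39×12.7 + 0.191×11.2 = 7.092.
Rate = 1.274/(1 + 7.092) = 0.1575 kJ/s.

0.16 kJ/s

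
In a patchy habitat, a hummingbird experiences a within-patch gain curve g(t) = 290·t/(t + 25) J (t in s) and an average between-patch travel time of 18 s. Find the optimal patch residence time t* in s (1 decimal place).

21.2 s

Optimal t* satisfies g'(t*) = g(t*)/(T + t*).
g'(t) = 290·25/(t + 25)². Setting 290·25/(t+25)² = 290t/[(t+25)(18+t)] gives 25(18+t) = t(t+25), so t² = 25×18 = 450.
t* = √450 = 21.21 s.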